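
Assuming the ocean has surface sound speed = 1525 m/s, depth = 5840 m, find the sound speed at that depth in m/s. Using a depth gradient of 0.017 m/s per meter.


c = 1525 + 0.017 * 5840 = 1624.28

1624.28 m/s


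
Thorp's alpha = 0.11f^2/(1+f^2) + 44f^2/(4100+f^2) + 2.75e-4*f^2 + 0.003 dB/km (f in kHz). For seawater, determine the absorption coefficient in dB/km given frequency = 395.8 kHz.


f^2 = 156657.64
alpha = 0.11*156657.64/(1+156657.64) + 44*156657.64/(4100+156657.64) + 2.75e-4*156657.64 + 0.003 = 86.072

86.072 dB/km


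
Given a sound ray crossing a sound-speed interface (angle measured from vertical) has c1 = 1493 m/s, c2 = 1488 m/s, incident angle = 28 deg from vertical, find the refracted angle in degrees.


27.9 deg


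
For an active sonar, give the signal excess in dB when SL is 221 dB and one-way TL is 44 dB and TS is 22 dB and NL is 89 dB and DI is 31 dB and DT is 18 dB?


SE = SL - 2*TL + TS - NL + DI - DT = 221 - 2*44 + (22) - 89 + 31 - 18 = 79

79 dB


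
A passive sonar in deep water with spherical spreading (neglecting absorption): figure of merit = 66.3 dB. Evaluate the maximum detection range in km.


At max range FOM = TL, so 20*log10(R) = 66.3
R = 10^(66.3/20) = 2065.38 m = 2.07 km

2.07 km


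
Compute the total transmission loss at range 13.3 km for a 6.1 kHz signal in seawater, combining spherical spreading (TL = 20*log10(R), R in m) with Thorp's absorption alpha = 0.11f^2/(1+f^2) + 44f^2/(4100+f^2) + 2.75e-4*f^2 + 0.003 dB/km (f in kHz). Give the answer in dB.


89.34 dB


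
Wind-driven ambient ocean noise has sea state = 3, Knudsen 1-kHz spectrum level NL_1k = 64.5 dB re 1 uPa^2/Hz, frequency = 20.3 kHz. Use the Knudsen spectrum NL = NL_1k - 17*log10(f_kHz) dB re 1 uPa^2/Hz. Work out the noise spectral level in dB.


NL = NL_1k - 17*log10(f_kHz) = 64.5 - 17*log10(20.3) = 64.5 - (22.23) = 42.27

42.27 dB


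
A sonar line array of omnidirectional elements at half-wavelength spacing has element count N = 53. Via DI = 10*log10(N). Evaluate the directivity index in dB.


DI = 10*log10(53) = 17.24

17.24 dB


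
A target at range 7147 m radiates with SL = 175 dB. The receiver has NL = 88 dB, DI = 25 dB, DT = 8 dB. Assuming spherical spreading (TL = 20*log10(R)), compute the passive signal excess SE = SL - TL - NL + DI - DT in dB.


Step 1: TL = 20*log10(7147) = 77.08 dB
Step 2: SE = 175 - 77.08 - 88 + 25 - 8 = 26.92

26.92 dB


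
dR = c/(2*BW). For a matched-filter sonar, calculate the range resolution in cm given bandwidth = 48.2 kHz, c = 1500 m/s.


dR = c/(2*BW) = 1500 / (2 * 48.2e3) = 0.0156 m = 1.56 cm

1.56 cm


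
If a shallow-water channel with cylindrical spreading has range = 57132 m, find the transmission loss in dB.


TL = 10*log10(57132) = 47.57

47.57 dB


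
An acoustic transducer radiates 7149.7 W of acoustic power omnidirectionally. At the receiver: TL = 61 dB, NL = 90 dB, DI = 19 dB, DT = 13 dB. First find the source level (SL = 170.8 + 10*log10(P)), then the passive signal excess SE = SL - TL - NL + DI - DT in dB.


Step 1: SL = 170.8 + 10*log10(7149.7) = 209.34 dB
Step 2: SE = SL - TL - NL + DI - DT = 209.34 - 61 - 90 + 19 - 13 = 64.34

64.34 dB


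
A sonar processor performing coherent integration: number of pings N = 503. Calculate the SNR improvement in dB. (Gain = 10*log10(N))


27.02 dB


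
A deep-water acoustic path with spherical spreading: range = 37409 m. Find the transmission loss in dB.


91.46 dB


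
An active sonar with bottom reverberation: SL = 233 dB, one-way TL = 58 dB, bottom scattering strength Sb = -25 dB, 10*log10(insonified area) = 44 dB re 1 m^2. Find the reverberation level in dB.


136 dB


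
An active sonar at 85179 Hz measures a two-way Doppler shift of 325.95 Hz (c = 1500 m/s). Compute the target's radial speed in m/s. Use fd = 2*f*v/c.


From fd = 2*f*v/c, v = c*fd/(2*f) = 1500 * 325.95 / (2*85179) = 2.87

2.87 m/s


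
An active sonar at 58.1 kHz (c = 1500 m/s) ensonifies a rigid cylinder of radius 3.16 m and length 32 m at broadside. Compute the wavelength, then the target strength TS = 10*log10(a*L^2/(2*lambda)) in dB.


Step 1: lambda = c/f = 1500/58100 = 0.02582 m
Step 2: TS = 10*log10(a*L^2/(2*lambda)) = 10*log10(3.16*32^2/(2*0.02582)) = 47.97

47.97 dB


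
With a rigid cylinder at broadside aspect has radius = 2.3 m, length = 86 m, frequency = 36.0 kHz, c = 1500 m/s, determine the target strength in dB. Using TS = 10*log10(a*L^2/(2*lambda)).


lambda = 1500/36000 = 0.04167 m
TS = 10*log10(2.3*86^2/(2*0.04167)) = 53.1

53.1 dB


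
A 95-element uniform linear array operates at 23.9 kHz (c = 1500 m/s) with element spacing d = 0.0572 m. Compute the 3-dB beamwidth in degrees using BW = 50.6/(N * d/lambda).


0.58 deg


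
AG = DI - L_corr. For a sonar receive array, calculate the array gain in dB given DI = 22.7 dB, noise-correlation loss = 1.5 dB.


21.2 dB


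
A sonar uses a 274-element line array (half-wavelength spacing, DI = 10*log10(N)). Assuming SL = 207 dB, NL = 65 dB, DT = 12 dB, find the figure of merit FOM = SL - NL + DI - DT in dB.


Step 1: DI = 10*log10(274) = 24.38 dB
Step 2: FOM = SL - NL + DI - DT = 207 - 65 + 24.38 - 12 = 154.38

154.38 dB


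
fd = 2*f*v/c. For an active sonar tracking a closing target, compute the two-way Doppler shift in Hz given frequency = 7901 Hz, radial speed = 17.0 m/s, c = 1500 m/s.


fd = 2*f*v/c = 2 * 7901 * 17.0 / 1500 = 179.09

179.09 Hz


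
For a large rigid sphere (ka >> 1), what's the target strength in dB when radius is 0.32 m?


-15.92 dB


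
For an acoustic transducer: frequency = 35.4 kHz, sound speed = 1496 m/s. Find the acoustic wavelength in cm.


lambda = c/f = 1496 / 35400 = 0.0423 m = 4.23 cm

4.23 cm


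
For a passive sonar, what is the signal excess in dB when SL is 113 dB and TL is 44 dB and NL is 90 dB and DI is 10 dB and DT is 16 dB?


SE = SL - TL - NL + DI - DT = 113 - 44 - 90 + 10 - 16 = -27

-27 dB


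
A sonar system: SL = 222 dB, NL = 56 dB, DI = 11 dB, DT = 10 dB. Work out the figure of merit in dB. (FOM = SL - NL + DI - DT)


FOM = SL - NL + DI - DT = 222 - 56 + 11 - 10 = 167

167 dB


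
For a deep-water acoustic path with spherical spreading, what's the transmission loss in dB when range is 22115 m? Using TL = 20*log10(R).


86.89 dB


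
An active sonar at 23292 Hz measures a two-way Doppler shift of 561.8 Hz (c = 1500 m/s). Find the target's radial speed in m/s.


From fd = 2*f*v/c, v = c*fd/(2*f) = 1500 * 561.8 / (2*23292) = 18.09

18.09 m/s


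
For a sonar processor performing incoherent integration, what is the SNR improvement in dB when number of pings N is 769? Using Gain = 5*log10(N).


Gain = 5*log10(769) = 14.43

14.43 dB


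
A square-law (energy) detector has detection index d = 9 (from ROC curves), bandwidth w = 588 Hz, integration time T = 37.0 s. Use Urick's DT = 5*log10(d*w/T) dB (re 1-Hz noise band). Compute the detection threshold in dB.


10.78 dB


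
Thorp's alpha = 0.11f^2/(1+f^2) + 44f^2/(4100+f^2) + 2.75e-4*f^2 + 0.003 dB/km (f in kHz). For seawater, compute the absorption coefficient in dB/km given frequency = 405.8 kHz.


88.329 dB/km


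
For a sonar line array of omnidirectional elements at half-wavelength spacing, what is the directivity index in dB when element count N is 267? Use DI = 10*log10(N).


24.27 dB


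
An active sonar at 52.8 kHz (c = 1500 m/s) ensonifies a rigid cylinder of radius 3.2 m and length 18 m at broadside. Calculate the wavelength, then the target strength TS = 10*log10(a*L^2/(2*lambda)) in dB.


Step 1: lambda = c/f = 1500/52800 = 0.02841 m
Step 2: TS = 10*log10(a*L^2/(2*lambda)) = 10*log10(3.2*18^2/(2*0.02841)) = 42.61

42.61 dB


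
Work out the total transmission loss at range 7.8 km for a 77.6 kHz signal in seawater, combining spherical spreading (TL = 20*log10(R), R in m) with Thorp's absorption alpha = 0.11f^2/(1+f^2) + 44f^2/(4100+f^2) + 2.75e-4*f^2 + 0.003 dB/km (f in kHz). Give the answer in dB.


295.82 dB


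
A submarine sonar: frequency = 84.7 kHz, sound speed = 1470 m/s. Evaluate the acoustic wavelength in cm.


lambda = c/f = 1470 / 84700 = 0.0174 m = 1.74 cm

1.74 cm


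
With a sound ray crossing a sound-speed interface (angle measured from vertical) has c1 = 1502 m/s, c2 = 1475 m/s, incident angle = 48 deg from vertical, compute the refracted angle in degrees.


46.87 deg


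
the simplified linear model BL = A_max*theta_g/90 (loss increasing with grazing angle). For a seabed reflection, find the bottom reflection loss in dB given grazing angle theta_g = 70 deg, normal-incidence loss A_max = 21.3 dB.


BL = A_max * theta_g / 90 = 21.3 * 70 / 90 = 16.57

16.57 dB


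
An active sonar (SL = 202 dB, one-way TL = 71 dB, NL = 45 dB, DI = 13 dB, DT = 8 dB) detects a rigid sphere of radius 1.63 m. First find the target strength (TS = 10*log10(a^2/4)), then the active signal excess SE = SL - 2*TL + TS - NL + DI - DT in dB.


Step 1: TS = 10*log10(1.63^2/4) = -1.78 dB
Step 2: SE = SL - 2*TL + TS - NL + DI - DT = 202 - 2*71 + (-1.78) - 45 + 13 - 8 = 18.22

18.22 dB


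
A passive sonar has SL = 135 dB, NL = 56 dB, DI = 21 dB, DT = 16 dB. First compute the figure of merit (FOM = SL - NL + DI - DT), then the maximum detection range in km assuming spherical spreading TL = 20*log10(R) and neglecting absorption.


Step 1: FOM = SL - NL + DI - DT = 135 - 56 + 21 - 16 = 84 dB
Step 2: at max range FOM = TL = 20*log10(R), so R = 10^(84/20) = 15848.93 m = 15.85 km

15.85 km


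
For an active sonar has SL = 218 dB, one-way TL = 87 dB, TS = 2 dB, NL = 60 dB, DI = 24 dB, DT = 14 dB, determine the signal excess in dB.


SE = SL - 2*TL + TS - NL + DI - DT = 218 - 2*87 + (2) - 60 + 24 - 14 = -4

-4 dB


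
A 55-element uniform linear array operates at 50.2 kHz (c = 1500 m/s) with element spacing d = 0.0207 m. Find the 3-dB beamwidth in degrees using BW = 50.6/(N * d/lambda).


Step 1: lambda = 1500/50200 = 0.02988 m
Step 2: d/lambda = 0.0207/0.02988 = 0.6928
Step 3: BW = 50.6/(N * d/lambda) = 50.6/(55 * 0.6928) = 1.33

1.33 deg


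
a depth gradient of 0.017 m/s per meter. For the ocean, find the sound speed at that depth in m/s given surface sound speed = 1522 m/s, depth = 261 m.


c = 1522 + 0.017 * 261 = 1526.437

1526.437 m/s


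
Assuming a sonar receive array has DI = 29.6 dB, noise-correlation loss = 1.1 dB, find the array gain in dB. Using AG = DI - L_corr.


28.5 dB


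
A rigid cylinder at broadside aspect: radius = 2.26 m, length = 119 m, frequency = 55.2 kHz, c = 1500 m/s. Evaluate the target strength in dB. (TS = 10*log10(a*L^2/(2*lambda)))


lambda = 1500/55200 = 0.02717 m
TS = 10*log10(2.26*119^2/(2*0.02717)) = 57.7

57.7 dB


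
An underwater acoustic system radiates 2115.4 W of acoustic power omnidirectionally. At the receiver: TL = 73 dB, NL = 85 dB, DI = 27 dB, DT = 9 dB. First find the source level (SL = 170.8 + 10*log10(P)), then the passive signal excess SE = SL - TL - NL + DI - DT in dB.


Step 1: SL = 170.8 + 10*log10(2115.4) = 204.05 dB
Step 2: SE = SL - TL - NL + DI - DT = 204.05 - 73 - 85 + 27 - 9 = 64.05

64.05 dB


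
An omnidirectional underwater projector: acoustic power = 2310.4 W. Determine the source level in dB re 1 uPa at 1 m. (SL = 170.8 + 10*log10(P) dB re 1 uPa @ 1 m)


SL = 170.8 + 10*log10(2310.4) = 170.8 + 33.64 = 204.44

204.44 dB


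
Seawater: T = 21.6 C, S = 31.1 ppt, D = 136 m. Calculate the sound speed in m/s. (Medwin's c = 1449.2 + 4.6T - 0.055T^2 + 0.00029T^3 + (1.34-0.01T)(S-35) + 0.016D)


c = 1449.2 + 4.6*21.6 - 0.055*21.6^2 + 0.00029*21.6^3 + (1.34 - 0.01*21.6)*(31.1 - 35) + 0.016*136 = 1523.61

1523.61 m/s


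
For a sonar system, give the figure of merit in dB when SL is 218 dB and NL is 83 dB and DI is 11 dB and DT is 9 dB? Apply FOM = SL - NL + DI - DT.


137 dB


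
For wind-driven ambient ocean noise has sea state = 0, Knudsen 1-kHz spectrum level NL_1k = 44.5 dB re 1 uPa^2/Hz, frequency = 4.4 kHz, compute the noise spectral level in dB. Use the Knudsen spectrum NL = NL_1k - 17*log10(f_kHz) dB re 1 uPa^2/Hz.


33.56 dB


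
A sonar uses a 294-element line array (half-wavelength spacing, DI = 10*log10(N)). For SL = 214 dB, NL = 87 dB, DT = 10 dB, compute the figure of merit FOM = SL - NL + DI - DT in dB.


141.68 dB


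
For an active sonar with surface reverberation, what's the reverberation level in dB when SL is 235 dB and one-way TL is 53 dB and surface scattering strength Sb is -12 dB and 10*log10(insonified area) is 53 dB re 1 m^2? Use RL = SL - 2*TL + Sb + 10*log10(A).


RL = SL - 2*TL + Sb + 10*log10(A) = 235 - 2*53 + (-12) + 53 = 170

170 dB


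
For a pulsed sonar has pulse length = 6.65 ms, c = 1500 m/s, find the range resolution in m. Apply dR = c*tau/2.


dR = c*tau/2 = 1500 * 6.65e-3 / 2 = 4.9875

4.9875 m


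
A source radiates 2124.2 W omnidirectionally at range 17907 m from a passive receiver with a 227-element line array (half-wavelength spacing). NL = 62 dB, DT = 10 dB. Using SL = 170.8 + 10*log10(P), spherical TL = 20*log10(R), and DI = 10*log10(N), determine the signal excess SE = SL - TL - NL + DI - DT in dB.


Step 1: SL = 170.8 + 10*log10(2124.2) = 204.07 dB
Step 2: TL = 20*log10(17907) = 85.06 dB
Step 3: DI = 10*log10(227) = 23.56 dB
Step 4: SE = SL - TL - NL + DI - DT = 204.07 - 85.06 - 62 + 23.56 - 10 = 70.57

70.57 dB


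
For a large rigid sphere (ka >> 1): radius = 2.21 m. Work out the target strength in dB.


TS = 10*log10(2.21^2 / 4) = 10*log10(1.221025) = 0.87

0.87 dB


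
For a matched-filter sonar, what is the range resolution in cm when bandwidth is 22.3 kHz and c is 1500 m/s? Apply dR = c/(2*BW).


dR = c/(2*BW) = 1500 / (2 * 22.3e3) = 0.0336 m = 3.36 cm

3.36 cm


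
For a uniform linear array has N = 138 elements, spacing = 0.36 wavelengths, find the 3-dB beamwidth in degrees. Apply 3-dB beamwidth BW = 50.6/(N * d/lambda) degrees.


1.02 deg


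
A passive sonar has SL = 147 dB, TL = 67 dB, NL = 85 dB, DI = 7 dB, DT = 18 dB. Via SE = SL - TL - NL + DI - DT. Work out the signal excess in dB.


-16 dB


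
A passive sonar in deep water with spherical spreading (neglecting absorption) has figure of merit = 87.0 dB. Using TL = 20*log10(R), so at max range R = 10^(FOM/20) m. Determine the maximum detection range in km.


22.39 km


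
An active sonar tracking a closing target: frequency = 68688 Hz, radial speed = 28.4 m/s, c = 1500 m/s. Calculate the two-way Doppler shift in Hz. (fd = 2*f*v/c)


2600.99 Hz


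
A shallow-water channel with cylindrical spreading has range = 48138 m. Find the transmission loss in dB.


TL = 10*log10(48138) = 46.82

46.82 dB


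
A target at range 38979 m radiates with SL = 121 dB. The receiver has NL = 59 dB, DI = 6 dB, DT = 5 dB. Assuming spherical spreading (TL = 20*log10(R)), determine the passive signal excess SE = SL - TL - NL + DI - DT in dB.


-28.82 dB


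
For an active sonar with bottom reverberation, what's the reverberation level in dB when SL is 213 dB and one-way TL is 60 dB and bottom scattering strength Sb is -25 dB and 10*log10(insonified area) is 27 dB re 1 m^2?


RL = SL - 2*TL + Sb + 10*log10(A) = 213 - 2*60 + (-25) + 27 = 95

95 dB


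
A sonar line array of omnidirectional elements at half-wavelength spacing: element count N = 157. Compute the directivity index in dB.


DI = 10*log10(157) = 21.96

21.96 dB


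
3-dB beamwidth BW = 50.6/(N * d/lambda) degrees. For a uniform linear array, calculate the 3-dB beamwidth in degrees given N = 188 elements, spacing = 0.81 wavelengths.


BW = 50.6 / (188 * 0.81) = 50.6 / 152.28 = 0.33

0.33 deg


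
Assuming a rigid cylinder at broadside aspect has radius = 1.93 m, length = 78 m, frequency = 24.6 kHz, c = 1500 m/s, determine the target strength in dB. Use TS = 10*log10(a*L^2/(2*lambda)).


49.84 dB


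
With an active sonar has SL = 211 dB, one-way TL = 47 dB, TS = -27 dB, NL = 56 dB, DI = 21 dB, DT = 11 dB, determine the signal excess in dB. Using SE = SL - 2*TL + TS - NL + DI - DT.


SE = SL - 2*TL + TS - NL + DI - DT = 211 - 2*47 + (-27) - 56 + 21 - 11 = 44

44 dB


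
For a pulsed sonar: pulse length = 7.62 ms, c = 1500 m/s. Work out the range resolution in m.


dR = c*tau/2 = 1500 * 7.62e-3 / 2 = 5.715

5.715 m


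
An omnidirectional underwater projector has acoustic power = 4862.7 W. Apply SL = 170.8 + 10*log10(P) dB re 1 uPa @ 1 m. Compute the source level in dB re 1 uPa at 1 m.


207.67 dB


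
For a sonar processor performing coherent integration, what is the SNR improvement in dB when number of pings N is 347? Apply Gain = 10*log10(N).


Gain = 10*log10(347) = 25.4

25.4 dB


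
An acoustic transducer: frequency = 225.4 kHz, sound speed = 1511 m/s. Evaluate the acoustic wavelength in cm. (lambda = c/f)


lambda = c/f = 1511 / 225400 = 0.0067 m = 0.67 cm

0.67 cm


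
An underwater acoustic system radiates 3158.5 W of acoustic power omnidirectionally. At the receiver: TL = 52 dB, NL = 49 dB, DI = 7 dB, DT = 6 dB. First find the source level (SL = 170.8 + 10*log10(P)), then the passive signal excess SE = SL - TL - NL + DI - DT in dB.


Step 1: SL = 170.8 + 10*log10(3158.5) = 205.79 dB
Step 2: SE = SL - TL - NL + DI - DT = 205.79 - 52 - 49 + 7 - 6 = 105.79

105.79 dB


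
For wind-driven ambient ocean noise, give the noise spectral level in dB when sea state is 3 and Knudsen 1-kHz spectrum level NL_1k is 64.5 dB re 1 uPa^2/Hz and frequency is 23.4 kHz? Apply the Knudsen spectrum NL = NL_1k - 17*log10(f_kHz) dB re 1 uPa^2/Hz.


NL = NL_1k - 17*log10(f_kHz) = 64.5 - 17*log10(23.4) = 64.5 - (23.28) = 41.22

41.22 dB


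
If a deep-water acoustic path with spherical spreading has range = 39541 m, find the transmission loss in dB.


TL = 20*log10(39541) = 91.94

91.94 dB


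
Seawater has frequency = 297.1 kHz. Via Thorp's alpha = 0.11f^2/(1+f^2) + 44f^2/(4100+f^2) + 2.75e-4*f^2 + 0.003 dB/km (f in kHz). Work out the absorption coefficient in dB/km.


f^2 = 88268.41
alpha = 0.11*88268.41/(1+88268.41) + 44*88268.41/(4100+88268.41) + 2.75e-4*88268.41 + 0.003 = 66.434

66.434 dB/km


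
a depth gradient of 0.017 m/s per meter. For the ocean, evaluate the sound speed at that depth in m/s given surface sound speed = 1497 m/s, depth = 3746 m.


c = 1497 + 0.017 * 3746 = 1560.682

1560.682 m/s


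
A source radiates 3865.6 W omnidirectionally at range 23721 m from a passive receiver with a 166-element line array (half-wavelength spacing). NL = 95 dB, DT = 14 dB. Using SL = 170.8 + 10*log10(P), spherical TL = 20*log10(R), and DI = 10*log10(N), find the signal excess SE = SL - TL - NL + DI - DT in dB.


Step 1: SL = 170.8 + 10*log10(3865.6) = 206.67 dB
Step 2: TL = 20*log10(23721) = 87.5 dB
Step 3: DI = 10*log10(166) = 22.2 dB
Step 4: SE = SL - TL - NL + DI - DT = 206.67 - 87.5 - 95 + 22.2 - 14 = 32.37

32.37 dB


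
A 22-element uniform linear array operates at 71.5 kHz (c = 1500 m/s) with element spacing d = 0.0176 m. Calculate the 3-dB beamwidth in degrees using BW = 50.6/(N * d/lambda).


Step 1: lambda = 1500/71500 = 0.02098 m
Step 2: d/lambda = 0.0176/0.02098 = 0.8389
Step 3: BW = 50.6/(N * d/lambda) = 50.6/(22 * 0.8389) = 2.74

2.74 deg


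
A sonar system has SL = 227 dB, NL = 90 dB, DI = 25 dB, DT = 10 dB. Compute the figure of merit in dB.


FOM = SL - NL + DI - DT = 227 - 90 + 25 - 10 = 152

152 dB


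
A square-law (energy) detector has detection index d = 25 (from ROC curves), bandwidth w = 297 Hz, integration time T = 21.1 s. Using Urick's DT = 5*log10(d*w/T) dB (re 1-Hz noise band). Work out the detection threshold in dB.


DT = 5*log10(d*w/T) = 5*log10(25 * 297 / 21.1) = 5*log10(351.9) = 12.73

12.73 dB


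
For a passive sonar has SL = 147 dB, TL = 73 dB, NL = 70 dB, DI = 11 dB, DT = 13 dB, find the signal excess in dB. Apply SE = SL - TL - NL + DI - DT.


SE = SL - TL - NL + DI - DT = 147 - 73 - 70 + 11 - 13 = 2

2 dB


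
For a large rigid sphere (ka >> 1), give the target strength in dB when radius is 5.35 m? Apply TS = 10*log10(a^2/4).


TS = 10*log10(5.35^2 / 4) = 10*log10(7.155625) = 8.55

8.55 dB


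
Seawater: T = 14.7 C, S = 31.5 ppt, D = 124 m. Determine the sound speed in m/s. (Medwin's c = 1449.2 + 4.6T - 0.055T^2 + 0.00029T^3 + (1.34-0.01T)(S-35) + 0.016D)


c = 1449.2 + 4.6*14.7 - 0.055*14.7^2 + 0.00029*14.7^3 + (1.34 - 0.01*14.7)*(31.5 - 35) + 0.016*124 = 1503.66

1503.66 m/s


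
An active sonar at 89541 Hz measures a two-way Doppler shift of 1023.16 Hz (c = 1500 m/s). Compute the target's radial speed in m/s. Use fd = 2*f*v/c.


From fd = 2*f*v/c, v = c*fd/(2*f) = 1500 * 1023.16 / (2*89541) = 8.57

8.57 m/s


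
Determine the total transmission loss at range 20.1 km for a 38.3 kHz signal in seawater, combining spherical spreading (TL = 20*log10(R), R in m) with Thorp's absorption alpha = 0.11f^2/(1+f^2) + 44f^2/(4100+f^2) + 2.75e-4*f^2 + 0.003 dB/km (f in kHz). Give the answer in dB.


329.48 dB


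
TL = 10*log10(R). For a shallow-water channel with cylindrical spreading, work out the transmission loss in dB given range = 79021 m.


TL = 10*log10(79021) = 48.98

48.98 dB


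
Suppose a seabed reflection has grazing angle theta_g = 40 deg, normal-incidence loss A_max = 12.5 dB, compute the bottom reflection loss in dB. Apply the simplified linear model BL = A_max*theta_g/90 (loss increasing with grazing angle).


BL = A_max * theta_g / 90 = 12.5 * 40 / 90 = 5.56

5.56 dB


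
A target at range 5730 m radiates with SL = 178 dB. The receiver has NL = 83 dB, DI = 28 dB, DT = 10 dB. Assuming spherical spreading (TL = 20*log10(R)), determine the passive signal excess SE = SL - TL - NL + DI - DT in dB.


Step 1: TL = 20*log10(5730) = 75.16 dB
Step 2: SE = 178 - 75.16 - 83 + 28 - 10 = 37.84

37.84 dB


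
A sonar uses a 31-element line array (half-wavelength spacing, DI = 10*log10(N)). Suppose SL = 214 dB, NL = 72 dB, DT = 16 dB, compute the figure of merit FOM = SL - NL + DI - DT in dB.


Step 1: DI = 10*log10(31) = 14.91 dB
Step 2: FOM = SL - NL + DI - DT = 214 - 72 + 14.91 - 16 = 140.91

140.91 dB


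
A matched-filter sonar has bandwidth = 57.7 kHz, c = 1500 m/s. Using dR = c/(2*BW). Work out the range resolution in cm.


dR = c/(2*BW) = 1500 / (2 * 57.7e3) = 0.013 m = 1.3 cm

1.3 cm


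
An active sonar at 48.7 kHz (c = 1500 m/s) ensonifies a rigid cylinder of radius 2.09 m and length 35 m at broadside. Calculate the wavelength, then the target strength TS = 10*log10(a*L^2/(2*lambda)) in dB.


Step 1: lambda = c/f = 1500/48700 = 0.0308 m
Step 2: TS = 10*log10(a*L^2/(2*lambda)) = 10*log10(2.09*35^2/(2*0.0308)) = 46.19

46.19 dB


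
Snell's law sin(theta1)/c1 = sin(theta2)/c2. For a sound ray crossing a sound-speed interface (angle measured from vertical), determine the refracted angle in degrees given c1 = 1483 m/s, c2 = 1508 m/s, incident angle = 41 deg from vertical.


sin(theta2) = (c2/c1)*sin(theta1) = (1508/1483)*sin(41 deg) = 0.66712
theta2 = arcsin(0.66712) = 41.85

41.85 deg


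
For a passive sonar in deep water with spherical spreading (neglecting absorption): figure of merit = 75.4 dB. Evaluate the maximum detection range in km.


At max range FOM = TL, so 20*log10(R) = 75.4
R = 10^(75.4/20) = 5888.44 m = 5.89 km

5.89 km


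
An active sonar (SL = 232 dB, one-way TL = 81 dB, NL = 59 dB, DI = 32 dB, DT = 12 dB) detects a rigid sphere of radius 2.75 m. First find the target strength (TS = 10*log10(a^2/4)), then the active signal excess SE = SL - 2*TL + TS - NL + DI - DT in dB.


Step 1: TS = 10*log10(2.75^2/4) = 2.77 dB
Step 2: SE = SL - 2*TL + TS - NL + DI - DT = 232 - 2*81 + (2.77) - 59 + 32 - 12 = 33.77

33.77 dB


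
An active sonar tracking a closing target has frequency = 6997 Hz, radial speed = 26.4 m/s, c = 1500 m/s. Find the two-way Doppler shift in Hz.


fd = 2*f*v/c = 2 * 6997 * 26.4 / 1500 = 246.29

246.29 Hz


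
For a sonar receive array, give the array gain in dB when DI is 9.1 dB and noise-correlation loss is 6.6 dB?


AG = DI - L_corr = 9.1 - 6.6 = 2.5

2.5 dB


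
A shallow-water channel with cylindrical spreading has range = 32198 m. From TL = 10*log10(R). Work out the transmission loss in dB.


45.08 dB


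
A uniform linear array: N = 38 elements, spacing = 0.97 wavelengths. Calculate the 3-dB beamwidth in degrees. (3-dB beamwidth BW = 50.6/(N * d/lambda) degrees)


1.37 deg


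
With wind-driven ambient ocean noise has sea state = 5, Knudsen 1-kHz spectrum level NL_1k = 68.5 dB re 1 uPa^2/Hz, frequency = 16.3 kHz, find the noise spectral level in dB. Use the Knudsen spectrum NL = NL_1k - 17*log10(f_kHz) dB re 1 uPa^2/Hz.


NL = NL_1k - 17*log10(f_kHz) = 68.5 - 17*log10(16.3) = 68.5 - (20.61) = 47.89

47.89 dB


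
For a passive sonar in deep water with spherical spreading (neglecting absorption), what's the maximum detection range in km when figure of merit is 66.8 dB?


At max range FOM = TL, so 20*log10(R) = 66.8
R = 10^(66.8/20) = 2187.76 m = 2.19 km

2.19 km


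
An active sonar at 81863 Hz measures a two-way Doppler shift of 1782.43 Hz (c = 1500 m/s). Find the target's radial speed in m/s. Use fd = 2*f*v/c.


From fd = 2*f*v/c, v = c*fd/(2*f) = 1500 * 1782.43 / (2*81863) = 16.33

16.33 m/s


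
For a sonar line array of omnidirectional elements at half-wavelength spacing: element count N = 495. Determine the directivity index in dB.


DI = 10*log10(495) = 26.95

26.95 dB


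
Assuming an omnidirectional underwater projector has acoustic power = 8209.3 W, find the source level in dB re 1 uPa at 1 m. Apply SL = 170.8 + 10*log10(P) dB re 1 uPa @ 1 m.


SL = 170.8 + 10*log10(8209.3) = 170.8 + 39.14 = 209.94

209.94 dB


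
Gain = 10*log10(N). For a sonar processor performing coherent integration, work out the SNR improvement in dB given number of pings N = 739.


Gain = 10*log10(739) = 28.69

28.69 dB


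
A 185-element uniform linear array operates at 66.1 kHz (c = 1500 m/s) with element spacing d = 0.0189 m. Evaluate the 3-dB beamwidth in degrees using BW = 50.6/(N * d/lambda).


Step 1: lambda = 1500/66100 = 0.02269 m
Step 2: d/lambda = 0.0189/0.02269 = 0.833
Step 3: BW = 50.6/(N * d/lambda) = 50.6/(185 * 0.833) = 0.33

0.33 deg


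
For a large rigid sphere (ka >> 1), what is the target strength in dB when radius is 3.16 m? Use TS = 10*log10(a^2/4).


TS = 10*log10(3.16^2 / 4) = 10*log10(2.4964) = 3.97

3.97 dB


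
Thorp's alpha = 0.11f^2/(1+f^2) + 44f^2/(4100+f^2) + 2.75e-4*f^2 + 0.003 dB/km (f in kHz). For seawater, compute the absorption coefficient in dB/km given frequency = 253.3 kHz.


f^2 = 64160.89
alpha = 0.11*64160.89/(1+64160.89) + 44*64160.89/(4100+64160.89) + 2.75e-4*64160.89 + 0.003 = 59.114

59.114 dB/km


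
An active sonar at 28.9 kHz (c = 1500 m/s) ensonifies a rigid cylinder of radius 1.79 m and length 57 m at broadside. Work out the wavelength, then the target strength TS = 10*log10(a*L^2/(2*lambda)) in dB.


Step 1: lambda = c/f = 1500/28900 = 0.0519 m
Step 2: TS = 10*log10(a*L^2/(2*lambda)) = 10*log10(1.79*57^2/(2*0.0519)) = 47.48

47.48 dB


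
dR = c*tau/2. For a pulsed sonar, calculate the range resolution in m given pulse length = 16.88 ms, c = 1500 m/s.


dR = c*tau/2 = 1500 * 16.88e-3 / 2 = 12.66

12.66 m


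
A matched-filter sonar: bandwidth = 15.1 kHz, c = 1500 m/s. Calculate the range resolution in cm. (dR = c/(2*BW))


dR = c/(2*BW) = 1500 / (2 * 15.1e3) = 0.0497 m = 4.97 cm

4.97 cm


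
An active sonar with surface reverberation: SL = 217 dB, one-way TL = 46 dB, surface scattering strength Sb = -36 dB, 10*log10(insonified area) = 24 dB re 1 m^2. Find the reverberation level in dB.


RL = SL - 2*TL + Sb + 10*log10(A) = 217 - 2*46 + (-36) + 24 = 113

113 dB


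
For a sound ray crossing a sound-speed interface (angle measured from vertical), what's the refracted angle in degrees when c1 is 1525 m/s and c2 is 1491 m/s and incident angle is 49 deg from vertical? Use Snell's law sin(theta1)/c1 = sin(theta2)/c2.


47.55 deg


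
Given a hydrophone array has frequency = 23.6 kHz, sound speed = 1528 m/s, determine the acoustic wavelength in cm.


6.47 cm


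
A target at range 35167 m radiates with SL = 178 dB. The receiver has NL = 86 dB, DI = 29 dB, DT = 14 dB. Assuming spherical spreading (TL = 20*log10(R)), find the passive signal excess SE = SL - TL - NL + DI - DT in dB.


16.08 dB


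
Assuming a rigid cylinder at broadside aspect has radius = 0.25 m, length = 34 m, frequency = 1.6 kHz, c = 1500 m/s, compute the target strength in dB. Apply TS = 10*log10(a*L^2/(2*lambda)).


21.88 dB


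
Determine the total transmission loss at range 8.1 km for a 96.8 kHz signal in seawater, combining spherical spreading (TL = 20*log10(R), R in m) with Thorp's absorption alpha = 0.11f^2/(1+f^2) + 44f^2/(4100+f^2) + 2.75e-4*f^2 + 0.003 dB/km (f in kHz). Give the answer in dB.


Step 1 (Thorp): alpha = 0.11*9370.24/(1+9370.24) + 44*9370.24/(4100+9370.24) + 2.75e-4*9370.24 + 0.003 = 33.2973 dB/km
Step 2: TL_spread = 20*log10(8100) = 78.17 dB
Step 3: TL_abs = alpha*R = 33.2973 * 8.1 = 269.71 dB
Step 4: TL_total = 78.17 + 269.71 = 347.88

347.88 dB


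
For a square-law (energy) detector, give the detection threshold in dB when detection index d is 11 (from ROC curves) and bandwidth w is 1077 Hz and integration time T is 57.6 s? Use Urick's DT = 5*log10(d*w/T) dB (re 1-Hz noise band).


DT = 5*log10(d*w/T) = 5*log10(11 * 1077 / 57.6) = 5*log10(205.68) = 11.57

11.57 dB


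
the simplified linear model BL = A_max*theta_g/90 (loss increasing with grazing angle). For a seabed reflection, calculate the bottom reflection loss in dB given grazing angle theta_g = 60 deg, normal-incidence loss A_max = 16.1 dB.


10.73 dB


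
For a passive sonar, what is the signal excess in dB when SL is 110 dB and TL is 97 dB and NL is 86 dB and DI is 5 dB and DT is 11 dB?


SE = SL - TL - NL + DI - DT = 110 - 97 - 86 + 5 - 11 = -79

-79 dB


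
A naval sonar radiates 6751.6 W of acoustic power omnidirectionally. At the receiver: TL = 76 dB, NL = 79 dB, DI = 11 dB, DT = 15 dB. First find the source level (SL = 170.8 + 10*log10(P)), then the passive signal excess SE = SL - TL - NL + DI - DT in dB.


Step 1: SL = 170.8 + 10*log10(6751.6) = 209.09 dB
Step 2: SE = SL - TL - NL + DI - DT = 209.09 - 76 - 79 + 11 - 15 = 50.09

50.09 dB


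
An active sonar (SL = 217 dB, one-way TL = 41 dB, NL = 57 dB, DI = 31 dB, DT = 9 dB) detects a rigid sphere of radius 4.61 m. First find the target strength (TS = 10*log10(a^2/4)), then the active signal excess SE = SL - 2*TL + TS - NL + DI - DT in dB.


Step 1: TS = 10*log10(4.61^2/4) = 7.25 dB
Step 2: SE = SL - 2*TL + TS - NL + DI - DT = 217 - 2*41 + (7.25) - 57 + 31 - 9 = 107.25

107.25 dB


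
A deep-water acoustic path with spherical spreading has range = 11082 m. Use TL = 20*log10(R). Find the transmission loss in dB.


TL = 20*log10(11082) = 80.89

80.89 dB


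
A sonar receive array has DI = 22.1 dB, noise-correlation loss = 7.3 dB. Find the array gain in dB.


AG = DI - L_corr = 22.1 - 7.3 = 14.8

14.8 dB


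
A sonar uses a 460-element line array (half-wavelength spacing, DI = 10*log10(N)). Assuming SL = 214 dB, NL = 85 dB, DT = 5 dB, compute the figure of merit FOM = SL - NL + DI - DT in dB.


Step 1: DI = 10*log10(460) = 26.63 dB
Step 2: FOM = SL - NL + DI - DT = 214 - 85 + 26.63 - 5 = 150.63

150.63 dB


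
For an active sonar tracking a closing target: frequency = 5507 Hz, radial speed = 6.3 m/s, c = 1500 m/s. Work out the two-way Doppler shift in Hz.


fd = 2*f*v/c = 2 * 5507 * 6.3 / 1500 = 46.26

46.26 Hz


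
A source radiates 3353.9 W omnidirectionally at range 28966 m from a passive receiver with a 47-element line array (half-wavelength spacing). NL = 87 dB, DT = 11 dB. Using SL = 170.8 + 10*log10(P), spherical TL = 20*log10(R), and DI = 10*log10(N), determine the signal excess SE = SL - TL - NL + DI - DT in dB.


35.54 dB


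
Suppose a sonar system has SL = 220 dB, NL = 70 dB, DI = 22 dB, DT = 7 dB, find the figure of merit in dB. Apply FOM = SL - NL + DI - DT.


165 dB


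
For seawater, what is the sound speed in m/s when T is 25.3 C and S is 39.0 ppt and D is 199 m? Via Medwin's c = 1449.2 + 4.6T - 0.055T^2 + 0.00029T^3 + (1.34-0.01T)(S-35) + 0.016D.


c = 1449.2 + 4.6*25.3 - 0.055*25.3^2 + 0.00029*25.3^3 + (1.34 - 0.01*25.3)*(39.0 - 35) + 0.016*199 = 1542.6

1542.6 m/s


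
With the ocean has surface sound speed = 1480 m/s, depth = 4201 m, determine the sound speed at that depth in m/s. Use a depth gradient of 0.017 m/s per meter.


1551.417 m/s


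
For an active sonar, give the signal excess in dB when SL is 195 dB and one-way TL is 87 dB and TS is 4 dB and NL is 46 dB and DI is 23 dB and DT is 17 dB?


SE = SL - 2*TL + TS - NL + DI - DT = 195 - 2*87 + (4) - 46 + 23 - 17 = -15

-15 dB


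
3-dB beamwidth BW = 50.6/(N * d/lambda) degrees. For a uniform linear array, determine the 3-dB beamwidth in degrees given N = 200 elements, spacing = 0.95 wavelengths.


BW = 50.6 / (200 * 0.95) = 50.6 / 190.0 = 0.27

0.27 deg


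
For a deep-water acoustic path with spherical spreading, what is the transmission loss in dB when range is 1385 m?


TL = 20*log10(1385) = 62.83

62.83 dB


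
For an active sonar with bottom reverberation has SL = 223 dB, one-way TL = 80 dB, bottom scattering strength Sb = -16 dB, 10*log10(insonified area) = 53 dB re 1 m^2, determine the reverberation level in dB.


RL = SL - 2*TL + Sb + 10*log10(A) = 223 - 2*80 + (-16) + 53 = 100

100 dB


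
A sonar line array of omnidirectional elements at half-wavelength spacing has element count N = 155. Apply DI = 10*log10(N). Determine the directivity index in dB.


21.9 dB


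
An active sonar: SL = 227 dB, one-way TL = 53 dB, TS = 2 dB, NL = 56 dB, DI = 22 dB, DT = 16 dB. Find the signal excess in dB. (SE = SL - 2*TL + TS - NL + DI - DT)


SE = SL - 2*TL + TS - NL + DI - DT = 227 - 2*53 + (2) - 56 + 22 - 16 = 73

73 dB


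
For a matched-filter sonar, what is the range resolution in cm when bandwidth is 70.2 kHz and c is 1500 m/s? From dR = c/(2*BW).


dR = c/(2*BW) = 1500 / (2 * 70.2e3) = 0.0107 m = 1.07 cm

1.07 cm


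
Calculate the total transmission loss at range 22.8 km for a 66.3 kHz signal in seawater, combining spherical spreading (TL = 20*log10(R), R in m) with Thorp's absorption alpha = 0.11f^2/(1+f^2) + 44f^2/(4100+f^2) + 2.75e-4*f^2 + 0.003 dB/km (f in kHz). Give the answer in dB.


636.35 dB


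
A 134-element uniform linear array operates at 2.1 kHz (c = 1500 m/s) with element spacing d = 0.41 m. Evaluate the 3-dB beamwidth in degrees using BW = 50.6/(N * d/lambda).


Step 1: lambda = 1500/2100 = 0.71429 m
Step 2: d/lambda = 0.41/0.71429 = 0.574
Step 3: BW = 50.6/(N * d/lambda) = 50.6/(134 * 0.574) = 0.66

0.66 deg


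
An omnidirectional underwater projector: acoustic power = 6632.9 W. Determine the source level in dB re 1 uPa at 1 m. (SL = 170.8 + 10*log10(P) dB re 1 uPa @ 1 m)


209.02 dB


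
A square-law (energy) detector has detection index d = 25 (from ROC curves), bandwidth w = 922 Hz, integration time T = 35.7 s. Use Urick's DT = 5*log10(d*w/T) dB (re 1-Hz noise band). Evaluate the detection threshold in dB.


14.05 dB


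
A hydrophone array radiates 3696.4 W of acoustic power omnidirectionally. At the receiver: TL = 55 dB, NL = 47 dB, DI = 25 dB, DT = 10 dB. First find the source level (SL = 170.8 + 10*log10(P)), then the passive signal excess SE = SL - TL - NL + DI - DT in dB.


Step 1: SL = 170.8 + 10*log10(3696.4) = 206.48 dB
Step 2: SE = SL - TL - NL + DI - DT = 206.48 - 55 - 47 + 25 - 10 = 119.48

119.48 dB


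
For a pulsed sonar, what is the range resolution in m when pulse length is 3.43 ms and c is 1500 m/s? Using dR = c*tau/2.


dR = c*tau/2 = 1500 * 3.43e-3 / 2 = 2.5725

2.5725 m


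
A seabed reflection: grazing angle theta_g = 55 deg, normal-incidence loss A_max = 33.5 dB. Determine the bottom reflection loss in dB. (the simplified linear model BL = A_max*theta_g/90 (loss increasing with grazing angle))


20.47 dB


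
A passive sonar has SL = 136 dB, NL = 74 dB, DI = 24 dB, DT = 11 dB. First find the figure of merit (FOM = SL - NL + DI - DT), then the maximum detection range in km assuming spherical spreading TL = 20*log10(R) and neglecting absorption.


Step 1: FOM = SL - NL + DI - DT = 136 - 74 + 24 - 11 = 75 dB
Step 2: at max range FOM = TL = 20*log10(R), so R = 10^(75/20) = 5623.41 m = 5.62 km

5.62 km


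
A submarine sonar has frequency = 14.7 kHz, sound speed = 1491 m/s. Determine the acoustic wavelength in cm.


lambda = c/f = 1491 / 14700 = 0.1014 m = 10.14 cm

10.14 cm


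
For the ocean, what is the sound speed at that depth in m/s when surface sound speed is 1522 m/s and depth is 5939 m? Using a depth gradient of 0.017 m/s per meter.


c = 1522 + 0.017 * 5939 = 1622.963

1622.963 m/s


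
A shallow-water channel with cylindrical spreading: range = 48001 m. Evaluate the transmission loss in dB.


46.81 dB


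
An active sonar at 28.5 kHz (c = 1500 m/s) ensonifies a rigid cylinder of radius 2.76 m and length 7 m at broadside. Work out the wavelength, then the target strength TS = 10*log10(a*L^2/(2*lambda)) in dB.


Step 1: lambda = c/f = 1500/28500 = 0.05263 m
Step 2: TS = 10*log10(a*L^2/(2*lambda)) = 10*log10(2.76*7^2/(2*0.05263)) = 31.09

31.09 dB


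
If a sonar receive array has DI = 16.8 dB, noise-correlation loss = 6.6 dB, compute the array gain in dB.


10.2 dB


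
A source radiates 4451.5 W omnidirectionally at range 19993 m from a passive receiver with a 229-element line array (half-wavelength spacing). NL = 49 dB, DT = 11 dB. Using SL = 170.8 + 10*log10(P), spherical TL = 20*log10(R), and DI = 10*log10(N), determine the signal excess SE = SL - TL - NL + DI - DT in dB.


Step 1: SL = 170.8 + 10*log10(4451.5) = 207.29 dB
Step 2: TL = 20*log10(19993) = 86.02 dB
Step 3: DI = 10*log10(229) = 23.6 dB
Step 4: SE = SL - TL - NL + DI - DT = 207.29 - 86.02 - 49 + 23.6 - 11 = 84.87

84.87 dB


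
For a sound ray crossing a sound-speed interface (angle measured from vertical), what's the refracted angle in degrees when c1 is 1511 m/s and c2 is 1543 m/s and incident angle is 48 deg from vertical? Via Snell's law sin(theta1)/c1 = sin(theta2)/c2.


sin(theta2) = (c2/c1)*sin(theta1) = (1543/1511)*sin(48 deg) = 0.75888
theta2 = arcsin(0.75888) = 49.37

49.37 deg


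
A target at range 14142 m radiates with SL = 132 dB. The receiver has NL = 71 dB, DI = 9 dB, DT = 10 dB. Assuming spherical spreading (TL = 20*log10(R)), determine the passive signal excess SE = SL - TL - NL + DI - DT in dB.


Step 1: TL = 20*log10(14142) = 83.01 dB
Step 2: SE = 132 - 83.01 - 71 + 9 - 10 = -23.01

-23.01 dB


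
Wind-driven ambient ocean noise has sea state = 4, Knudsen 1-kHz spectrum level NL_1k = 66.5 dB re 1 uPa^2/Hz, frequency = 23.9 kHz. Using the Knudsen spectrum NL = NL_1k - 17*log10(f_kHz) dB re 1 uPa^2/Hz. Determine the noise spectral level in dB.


NL = NL_1k - 17*log10(f_kHz) = 66.5 - 17*log10(23.9) = 66.5 - (23.43) = 43.07

43.07 dB


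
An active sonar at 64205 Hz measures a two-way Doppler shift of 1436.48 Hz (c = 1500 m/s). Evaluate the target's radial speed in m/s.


From fd = 2*f*v/c, v = c*fd/(2*f) = 1500 * 1436.48 / (2*64205) = 16.78

16.78 m/s


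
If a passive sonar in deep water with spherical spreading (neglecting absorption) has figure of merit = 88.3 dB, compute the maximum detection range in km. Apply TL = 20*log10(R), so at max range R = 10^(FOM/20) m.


26.0 km


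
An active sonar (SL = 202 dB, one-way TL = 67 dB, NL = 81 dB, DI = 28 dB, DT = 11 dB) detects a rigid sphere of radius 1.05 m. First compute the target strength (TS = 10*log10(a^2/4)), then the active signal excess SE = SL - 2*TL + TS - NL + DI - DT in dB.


Step 1: TS = 10*log10(1.05^2/4) = -5.6 dB
Step 2: SE = SL - 2*TL + TS - NL + DI - DT = 202 - 2*67 + (-5.6) - 81 + 28 - 11 = -1.6

-1.6 dB
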